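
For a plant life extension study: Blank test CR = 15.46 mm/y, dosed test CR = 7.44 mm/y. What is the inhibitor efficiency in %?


Apply the inhibitor-efficiency definition: IE = (CR_blank − CR_inh)/CR_blank × 100
IE = (15.46 − 7.44) / 15.46 × 100
IE = 8.02 / 15.46 × 100 = 51.9 %

51.9 %


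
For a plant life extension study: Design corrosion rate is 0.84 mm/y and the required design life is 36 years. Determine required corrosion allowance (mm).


Corrosion allowance = CR × design life
CA = 0.84 * 36 = 30.24 mm

30.24 mm


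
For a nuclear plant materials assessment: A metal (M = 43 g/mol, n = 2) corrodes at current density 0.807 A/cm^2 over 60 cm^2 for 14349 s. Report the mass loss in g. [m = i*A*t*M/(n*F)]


Apply Faraday's law: m = i*A*t*M / (n*F)
Total charge passed Q = i*A*t = 0.807*60*14349 = 694778.58 C
m = Q*M/(n*F) = 694778.58*43/(2*96485) = 154.819 g

154.819 g


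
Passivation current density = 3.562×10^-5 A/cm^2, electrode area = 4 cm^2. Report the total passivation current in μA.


I = i_pass * A, then convert A → μA (×10^6)
I = 3.562×10^-5 * 4 * 10^6 = 142.48 μA

142.48 μA


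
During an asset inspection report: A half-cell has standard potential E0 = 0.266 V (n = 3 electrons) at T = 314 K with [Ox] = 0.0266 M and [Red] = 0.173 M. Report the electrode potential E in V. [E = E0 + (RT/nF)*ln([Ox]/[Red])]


Apply the Nernst equation: E = E0 + (RT/nF)*ln([Ox]/[Red])
Step 1: RT/nF = 8.314*314/(3*96485) = 0.009019 V
Step 2: [Ox]/[Red] = 0.0266/0.173 = 0.153757
Step 3: ln(0.153757) = -1.872382
Step 4: correction = 0.009019 * -1.872382 = -0.017 V
E = 0.266 + -0.017 = 0.249 V

0.249 V


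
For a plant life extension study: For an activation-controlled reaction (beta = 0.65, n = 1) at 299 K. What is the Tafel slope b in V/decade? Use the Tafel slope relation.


Apply the Tafel slope relation: b = 2.303*R*T/(beta*n*F)
Numerator: 2.303 * 8.314 * 299 = 5725.0
Denominator: 0.65 * 1 * 96485 = 62715.25
b = 5725.0 / 62715.25 = 0.0913 V/decade

0.0913 V/decade


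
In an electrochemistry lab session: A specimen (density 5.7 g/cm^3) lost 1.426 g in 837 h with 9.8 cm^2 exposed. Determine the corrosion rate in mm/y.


Apply the mm/y weight-loss relation: CR = 87600 * W / (D * A * T)
Numerator: 87600 * 1.426 = 124917.6
Denominator: 5.7 * 9.8 * 837 = 46754.82
CR = 124917.6 / 46754.82 = 2.6718 mm/y

2.6718 mm/y


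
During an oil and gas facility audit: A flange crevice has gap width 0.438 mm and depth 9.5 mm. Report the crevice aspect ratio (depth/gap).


Aspect ratio = depth / gap
Ratio = 9.5 / 0.438 = 21.7

21.7


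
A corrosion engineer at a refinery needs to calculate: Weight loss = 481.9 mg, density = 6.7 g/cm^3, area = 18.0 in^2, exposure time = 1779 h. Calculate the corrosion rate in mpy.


Apply the mpy weight-loss relation: CR = 534 * W / (D * A * T)
Numerator: 534 * 481.9 = 257334.6
Denominator: 6.7 * 18.0 * 1779 = 214547.4
CR = 257334.6 / 214547.4 = 1.199 mpy

1.199 mpy


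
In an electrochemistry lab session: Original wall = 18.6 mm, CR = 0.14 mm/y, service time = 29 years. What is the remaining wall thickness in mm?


Remaining wall = original − CR × time
t = 18.6 − 0.14*29 = 18.6 − 4.06 = 14.54 mm

14.54 mm


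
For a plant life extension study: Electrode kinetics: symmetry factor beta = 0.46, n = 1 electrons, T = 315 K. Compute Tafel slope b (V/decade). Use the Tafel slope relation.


Apply the Tafel slope relation: b = 2.303*R*T/(beta*n*F)
Numerator: 2.303 * 8.314 * 315 = 6031.35
Denominator: 0.46 * 1 * 96485 = 44383.1
b = 6031.35 / 44383.1 = 0.136 V/decade

0.136 V/decade


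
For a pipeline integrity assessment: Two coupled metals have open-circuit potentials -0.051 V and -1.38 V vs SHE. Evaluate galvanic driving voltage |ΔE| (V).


Driving voltage is the absolute potential difference.
|ΔE| = |-0.051 − (-1.38)| = 1.329 V

1.329 V


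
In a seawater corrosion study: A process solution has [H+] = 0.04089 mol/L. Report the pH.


pH = −log10[H+]
pH = −log10(0.04089) = 1.39

1.39


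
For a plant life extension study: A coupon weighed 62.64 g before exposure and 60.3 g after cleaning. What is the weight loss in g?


Weight loss = initial − final
WL = 62.64 − 60.3 = 2.34 g

2.34 g


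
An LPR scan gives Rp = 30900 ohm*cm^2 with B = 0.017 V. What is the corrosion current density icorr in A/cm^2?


Apply the Stern-Geary relation: icorr = B / Rp
icorr = 0.017 / 30900 = 5.502×10^-7 A/cm^2

5.502×10^-7 A/cm^2


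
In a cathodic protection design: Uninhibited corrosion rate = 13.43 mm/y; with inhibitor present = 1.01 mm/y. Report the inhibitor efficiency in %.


Apply the inhibitor-efficiency definition: IE = (CR_blank − CR_inh)/CR_blank × 100
IE = (13.43 − 1.01) / 13.43 × 100
IE = 12.42 / 13.43 × 100 = 92.5 %

92.5 %


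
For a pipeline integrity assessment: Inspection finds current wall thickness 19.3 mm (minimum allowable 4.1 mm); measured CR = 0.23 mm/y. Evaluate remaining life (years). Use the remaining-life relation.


Apply the remaining-life relation: RL = (t_current − t_min) / CR
RL = (19.3 − 4.1) / 0.23 = 15.2 / 0.23 = 66.1 years

66.1 years


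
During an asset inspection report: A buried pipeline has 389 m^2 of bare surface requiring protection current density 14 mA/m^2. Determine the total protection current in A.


I = area * current density, then convert mA → A (÷1000)
I = 389 * 14 / 1000 = 5.45 A

5.45 A


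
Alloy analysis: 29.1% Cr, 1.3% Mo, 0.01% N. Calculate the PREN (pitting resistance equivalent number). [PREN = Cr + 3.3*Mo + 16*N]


Apply the PREN formula: PREN = Cr + 3.3*Mo + 16*N
PREN = 29.1 + 3.3*1.3 + 16*0.01
PREN = 29.1 + 4.29 + 0.16 = 33.55

33.55


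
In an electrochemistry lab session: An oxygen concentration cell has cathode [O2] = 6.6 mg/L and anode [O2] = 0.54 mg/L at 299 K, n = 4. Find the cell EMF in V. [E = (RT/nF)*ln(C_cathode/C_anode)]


Apply the Nernst concentration-cell relation: E = (RT/nF)*ln(C_cathode/C_anode)
RT/nF = 8.314*299/(4*96485) = 0.00644112 V
ln(6.6/0.54) = 2.50326
E = 0.00644112 * 2.50326 = 0.01612 V

0.01612 V


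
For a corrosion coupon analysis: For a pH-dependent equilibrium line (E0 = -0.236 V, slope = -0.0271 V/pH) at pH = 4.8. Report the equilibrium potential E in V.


Apply the Pourbaix line equation: E = E0 + slope*pH
E = -0.236 + (-0.0271)*4.8 = -0.236 + (-0.13008) = -0.36608 V
Rounded to 3 decimal places: E = -0.366 V

-0.366 V


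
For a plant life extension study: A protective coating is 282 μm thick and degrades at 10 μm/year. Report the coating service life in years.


Service life = thickness / degradation rate
Life = 282 / 10 = 28.2 years

28.2 years


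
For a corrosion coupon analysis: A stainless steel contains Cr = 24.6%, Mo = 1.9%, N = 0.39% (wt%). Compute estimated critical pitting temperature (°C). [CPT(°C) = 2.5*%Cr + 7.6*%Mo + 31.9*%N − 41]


Apply the ASTM G48 empirical CPT estimate: CPT(°C) = 2.5*%Cr + 7.6*%Mo + 31.9*%N − 41
2.5*24.6 = 61.5; 7.6*1.9 = 14.44; 31.9*0.39 = 12.441
CPT = 61.5 + 14.44 + 12.441 − 41 = 47.381 °C
Rounded to 0.1 °C: CPT ≈ 47.4 °C

47.4 °C


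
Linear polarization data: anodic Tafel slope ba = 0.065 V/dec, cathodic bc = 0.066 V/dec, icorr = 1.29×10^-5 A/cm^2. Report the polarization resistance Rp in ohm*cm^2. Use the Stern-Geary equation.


Apply the Stern-Geary equation: Rp = ba*bc / (2.303*icorr*(ba+bc))
ba*bc = 0.065*0.066 = 0.00429
ba+bc = 0.131; 2.303*icorr*(ba+bc) = 2.303*1.29×10^-5*0.131 = 3.8918397×10^-6
Rp = 0.00429 / 3.8918397×10^-6 = 1102.3 ohm*cm^2

1102.3 ohm*cm^2


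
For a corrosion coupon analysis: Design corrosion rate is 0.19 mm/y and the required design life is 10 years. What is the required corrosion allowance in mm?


Corrosion allowance = CR × design life
CA = 0.19 * 10 = 1.9 mm

1.9 mm


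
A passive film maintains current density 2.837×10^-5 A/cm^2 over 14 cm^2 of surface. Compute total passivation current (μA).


I = i_pass * A, then convert A → μA (×10^6)
I = 2.837×10^-5 * 14 * 10^6 = 397.18 μA

397.18 μA


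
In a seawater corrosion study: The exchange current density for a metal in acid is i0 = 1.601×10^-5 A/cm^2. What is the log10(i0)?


i0 = 1.601×10^-5 A/cm^2
log10(i0) = -4.796

-4.796


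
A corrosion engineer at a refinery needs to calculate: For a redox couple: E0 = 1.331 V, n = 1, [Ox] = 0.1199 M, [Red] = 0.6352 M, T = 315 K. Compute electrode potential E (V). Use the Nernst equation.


Apply the Nernst equation: E = E0 + (RT/nF)*ln([Ox]/[Red])
Step 1: RT/nF = 8.314*315/(1*96485) = 0.02714318 V
Step 2: [Ox]/[Red] = 0.1199/0.6352 = 0.188759
Step 3: ln(0.188759) = -1.667284
Step 4: correction = 0.02714318 * -1.667284 = -0.0453 V
E = 1.331 + -0.0453 = 1.2857 V

1.2857 V


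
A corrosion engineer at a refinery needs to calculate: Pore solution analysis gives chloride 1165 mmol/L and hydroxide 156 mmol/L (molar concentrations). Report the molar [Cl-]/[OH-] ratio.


Threshold parameter = [Cl-] / [OH-] (molar basis; both in mmol/L, so units cancel)
Ratio = 1165 / 156 = 7.47

7.47


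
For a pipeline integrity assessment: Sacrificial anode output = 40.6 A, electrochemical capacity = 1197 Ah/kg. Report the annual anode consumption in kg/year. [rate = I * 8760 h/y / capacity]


Annual consumption = current * hours per year / capacity
Rate = 40.6 * 8760 / 1197 = 297.1 kg/year

297.1 kg/year


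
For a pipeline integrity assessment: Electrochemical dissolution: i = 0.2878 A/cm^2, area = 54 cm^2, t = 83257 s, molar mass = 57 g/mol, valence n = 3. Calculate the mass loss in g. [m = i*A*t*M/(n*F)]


Apply Faraday's law: m = i*A*t*M / (n*F)
Total charge passed Q = i*A*t = 0.2878*54*83257 = 1293913.6884 C
m = Q*M/(n*F) = 1293913.6884*57/(3*96485) = 254.7998 g

254.7998 g


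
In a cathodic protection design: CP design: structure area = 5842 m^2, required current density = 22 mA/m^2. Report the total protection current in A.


I = area * current density, then convert mA → A (÷1000)
I = 5842 * 22 / 1000 = 128.52 A

128.52 A


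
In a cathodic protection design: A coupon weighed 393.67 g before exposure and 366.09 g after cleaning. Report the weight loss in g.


Weight loss = initial − final
WL = 393.67 − 366.09 = 27.58 g

27.58 g


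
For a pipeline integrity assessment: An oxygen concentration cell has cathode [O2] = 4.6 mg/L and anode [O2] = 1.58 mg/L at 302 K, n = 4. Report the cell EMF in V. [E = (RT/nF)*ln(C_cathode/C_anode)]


Apply the Nernst concentration-cell relation: E = (RT/nF)*ln(C_cathode/C_anode)
RT/nF = 8.314*302/(4*96485) = 0.00650575 V
ln(4.6/1.58) = 1.06863
E = 0.00650575 * 1.06863 = 0.00695 V

0.00695 V


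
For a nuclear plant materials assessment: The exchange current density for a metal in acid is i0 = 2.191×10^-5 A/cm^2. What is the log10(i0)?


i0 = 2.191×10^-5 A/cm^2
log10(i0) = -4.659

-4.659


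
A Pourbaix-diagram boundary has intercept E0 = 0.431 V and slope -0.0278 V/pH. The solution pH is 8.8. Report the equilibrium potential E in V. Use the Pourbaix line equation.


Apply the Pourbaix line equation: E = E0 + slope*pH
E = 0.431 + (-0.0278)*8.8 = 0.431 + (-0.24464) = 0.18636 V
Rounded to 3 decimal places: E = 0.186 V

0.186 V


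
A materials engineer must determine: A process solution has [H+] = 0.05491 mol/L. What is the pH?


pH = −log10[H+]
pH = −log10(0.05491) = 1.26

1.26


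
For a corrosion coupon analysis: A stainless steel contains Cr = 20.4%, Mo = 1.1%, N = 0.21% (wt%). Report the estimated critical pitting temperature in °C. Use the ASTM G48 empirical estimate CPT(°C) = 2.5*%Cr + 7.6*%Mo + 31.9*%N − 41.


Apply the ASTM G48 empirical CPT estimate: CPT(°C) = 2.5*%Cr + 7.6*%Mo + 31.9*%N − 41
2.5*20.4 = 51; 7.6*1.1 = 8.36; 31.9*0.21 = 6.699
CPT = 51 + 8.36 + 6.699 − 41 = 25.059 °C
Rounded to 0.1 °C: CPT ≈ 25.1 °C

25.1 °C


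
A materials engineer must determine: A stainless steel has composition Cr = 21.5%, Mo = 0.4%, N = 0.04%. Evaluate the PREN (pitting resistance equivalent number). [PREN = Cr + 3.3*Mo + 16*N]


Apply the PREN formula: PREN = Cr + 3.3*Mo + 16*N
PREN = 21.5 + 3.3*0.4 + 16*0.04
PREN = 21.5 + 1.32 + 0.64 = 23.46

23.46


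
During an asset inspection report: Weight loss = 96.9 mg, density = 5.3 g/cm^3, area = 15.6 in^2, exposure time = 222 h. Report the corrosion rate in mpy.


Apply the mpy weight-loss relation: CR = 534 * W / (D * A * T)
Numerator: 534 * 96.9 = 51744.6
Denominator: 5.3 * 15.6 * 222 = 18354.96
CR = 51744.6 / 18354.96 = 2.819 mpy

2.819 mpy


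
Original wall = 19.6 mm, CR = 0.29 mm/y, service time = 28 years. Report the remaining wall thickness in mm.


Remaining wall = original − CR × time
t = 19.6 − 0.29*28 = 19.6 − 8.12 = 11.48 mm

11.48 mm


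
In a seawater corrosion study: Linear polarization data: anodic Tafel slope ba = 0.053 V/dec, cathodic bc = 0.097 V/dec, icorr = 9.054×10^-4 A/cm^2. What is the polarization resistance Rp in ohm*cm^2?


Apply the Stern-Geary equation: Rp = ba*bc / (2.303*icorr*(ba+bc))
ba*bc = 0.053*0.097 = 0.005141
ba+bc = 0.15; 2.303*icorr*(ba+bc) = 2.303*9.054×10^-4*0.15 = 3.1277043×10^-4
Rp = 0.005141 / 3.1277043×10^-4 = 16.44 ohm*cm^2

16.44 ohm*cm^2


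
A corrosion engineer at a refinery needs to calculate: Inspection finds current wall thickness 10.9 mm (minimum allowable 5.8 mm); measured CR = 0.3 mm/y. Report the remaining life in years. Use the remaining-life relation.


Apply the remaining-life relation: RL = (t_current − t_min) / CR
RL = (10.9 − 5.8) / 0.3 = 5.1 / 0.3 = 17.0 years

17.0 years


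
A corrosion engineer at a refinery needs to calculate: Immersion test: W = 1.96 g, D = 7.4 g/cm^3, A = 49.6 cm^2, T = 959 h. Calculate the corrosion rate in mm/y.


Apply the mm/y weight-loss relation: CR = 87600 * W / (D * A * T)
Numerator: 87600 * 1.96 = 171696.0
Denominator: 7.4 * 49.6 * 959 = 351991.36
CR = 171696.0 / 351991.36 = 0.48778 mm/y

0.48778 mm/y


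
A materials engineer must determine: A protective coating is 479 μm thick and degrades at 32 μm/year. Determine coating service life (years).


Service life = thickness / degradation rate
Life = 479 / 32 = 15.0 years

15.0 years


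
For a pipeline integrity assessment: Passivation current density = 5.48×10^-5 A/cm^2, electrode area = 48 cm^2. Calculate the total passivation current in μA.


I = i_pass * A, then convert A → μA (×10^6)
I = 5.48×10^-5 * 48 * 10^6 = 2630.4 μA

2630.4 μA


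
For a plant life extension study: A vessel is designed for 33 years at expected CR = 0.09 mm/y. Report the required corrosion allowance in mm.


Corrosion allowance = CR × design life
CA = 0.09 * 33 = 2.97 mm

2.97 mm


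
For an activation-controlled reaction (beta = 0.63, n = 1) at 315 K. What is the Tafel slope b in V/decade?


Apply the Tafel slope relation: b = 2.303*R*T/(beta*n*F)
Numerator: 2.303 * 8.314 * 315 = 6031.35
Denominator: 0.63 * 1 * 96485 = 60785.55
b = 6031.35 / 60785.55 = 0.0992 V/decade

0.0992 V/decade


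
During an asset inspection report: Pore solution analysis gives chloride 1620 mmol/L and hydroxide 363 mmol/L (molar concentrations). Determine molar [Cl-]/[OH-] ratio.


Threshold parameter = [Cl-] / [OH-] (molar basis; both in mmol/L, so units cancel)
Ratio = 1620 / 363 = 4.46

4.46


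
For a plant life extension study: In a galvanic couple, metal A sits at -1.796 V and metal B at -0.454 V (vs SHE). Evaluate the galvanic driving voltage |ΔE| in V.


Driving voltage is the absolute potential difference.
|ΔE| = |-1.796 − (-0.454)| = 1.342 V

1.342 V


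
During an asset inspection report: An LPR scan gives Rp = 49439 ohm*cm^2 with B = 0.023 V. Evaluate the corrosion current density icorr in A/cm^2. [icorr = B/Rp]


Apply the Stern-Geary relation: icorr = B / Rp
icorr = 0.023 / 49439 = 4.652×10^-7 A/cm^2

4.652×10^-7 A/cm^2


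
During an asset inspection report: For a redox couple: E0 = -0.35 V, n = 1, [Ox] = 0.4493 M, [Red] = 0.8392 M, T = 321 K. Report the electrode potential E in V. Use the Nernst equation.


Apply the Nernst equation: E = E0 + (RT/nF)*ln([Ox]/[Red])
Step 1: RT/nF = 8.314*321/(1*96485) = 0.0276602 V
Step 2: [Ox]/[Red] = 0.4493/0.8392 = 0.535391
Step 3: ln(0.535391) = -0.624758
Step 4: correction = 0.0276602 * -0.624758 = -0.0173 V
E = -0.35 + -0.0173 = -0.3673 V

-0.3673 V


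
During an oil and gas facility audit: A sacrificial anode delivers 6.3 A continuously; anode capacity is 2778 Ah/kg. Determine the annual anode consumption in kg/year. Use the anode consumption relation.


Annual consumption = current * hours per year / capacity
Rate = 6.3 * 8760 / 2778 = 19.9 kg/year

19.9 kg/year


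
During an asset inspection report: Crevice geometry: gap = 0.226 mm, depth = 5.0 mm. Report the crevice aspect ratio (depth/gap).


Aspect ratio = depth / gap
Ratio = 5.0 / 0.226 = 22.1

22.1


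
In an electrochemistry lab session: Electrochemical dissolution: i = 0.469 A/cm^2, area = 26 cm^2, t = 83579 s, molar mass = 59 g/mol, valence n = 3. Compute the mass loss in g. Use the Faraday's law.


Apply Faraday's law: m = i*A*t*M / (n*F)
Total charge passed Q = i*A*t = 0.469*26*83579 = 1019162.326 C
m = Q*M/(n*F) = 1019162.326*59/(3*96485) = 207.7372 g

207.7372 g


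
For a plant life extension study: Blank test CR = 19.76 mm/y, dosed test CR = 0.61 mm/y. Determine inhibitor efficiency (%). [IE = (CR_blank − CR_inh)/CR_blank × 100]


Apply the inhibitor-efficiency definition: IE = (CR_blank − CR_inh)/CR_blank × 100
IE = (19.76 − 0.61) / 19.76 × 100
IE = 19.15 / 19.76 × 100 = 96.9 %

96.9 %


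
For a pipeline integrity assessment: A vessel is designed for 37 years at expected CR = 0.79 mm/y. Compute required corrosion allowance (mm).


Corrosion allowance = CR × design life
CA = 0.79 * 37 = 29.23 mm

29.23 mm


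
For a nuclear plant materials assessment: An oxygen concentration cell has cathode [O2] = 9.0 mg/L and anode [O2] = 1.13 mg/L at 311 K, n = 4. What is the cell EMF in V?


Apply the Nernst concentration-cell relation: E = (RT/nF)*ln(C_cathode/C_anode)
RT/nF = 8.314*311/(4*96485) = 0.00669963 V
ln(9.0/1.13) = 2.07501
E = 0.00669963 * 2.07501 = 0.0139 V

0.0139 V


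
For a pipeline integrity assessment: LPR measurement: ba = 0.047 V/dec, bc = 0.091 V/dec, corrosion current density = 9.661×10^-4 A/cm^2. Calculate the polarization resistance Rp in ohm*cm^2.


Apply the Stern-Geary equation: Rp = ba*bc / (2.303*icorr*(ba+bc))
ba*bc = 0.047*0.091 = 0.004277
ba+bc = 0.138; 2.303*icorr*(ba+bc) = 2.303*9.661×10^-4*0.138 = 3.0704011×10^-4
Rp = 0.004277 / 3.0704011×10^-4 = 13.93 ohm*cm^2

13.93 ohm*cm^2


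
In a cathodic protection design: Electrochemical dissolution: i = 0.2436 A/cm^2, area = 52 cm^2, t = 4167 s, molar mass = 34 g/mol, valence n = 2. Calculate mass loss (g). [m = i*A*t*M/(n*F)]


Apply Faraday's law: m = i*A*t*M / (n*F)
Total charge passed Q = i*A*t = 0.2436*52*4167 = 52784.2224 C
m = Q*M/(n*F) = 52784.2224*34/(2*96485) = 9.3 g

9.3 g


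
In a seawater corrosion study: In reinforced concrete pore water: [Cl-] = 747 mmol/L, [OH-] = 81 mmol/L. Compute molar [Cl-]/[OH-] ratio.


Threshold parameter = [Cl-] / [OH-] (molar basis; both in mmol/L, so units cancel)
Ratio = 747 / 81 = 9.22

9.22


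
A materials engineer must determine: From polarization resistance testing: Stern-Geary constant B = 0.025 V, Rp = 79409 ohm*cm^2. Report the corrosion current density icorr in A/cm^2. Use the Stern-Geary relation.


Apply the Stern-Geary relation: icorr = B / Rp
icorr = 0.025 / 79409 = 3.148×10^-7 A/cm^2

3.148×10^-7 A/cm^2


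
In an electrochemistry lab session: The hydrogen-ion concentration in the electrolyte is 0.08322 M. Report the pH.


pH = −log10[H+]
pH = −log10(0.08322) = 1.08

1.08


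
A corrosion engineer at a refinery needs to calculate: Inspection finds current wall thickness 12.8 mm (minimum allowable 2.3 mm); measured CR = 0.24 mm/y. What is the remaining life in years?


Apply the remaining-life relation: RL = (t_current − t_min) / CR
RL = (12.8 − 2.3) / 0.24 = 10.5 / 0.24 = 43.8 years

43.8 years


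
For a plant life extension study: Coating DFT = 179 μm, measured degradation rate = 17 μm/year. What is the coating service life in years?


Service life = thickness / degradation rate
Life = 179 / 17 = 10.5 years

10.5 years


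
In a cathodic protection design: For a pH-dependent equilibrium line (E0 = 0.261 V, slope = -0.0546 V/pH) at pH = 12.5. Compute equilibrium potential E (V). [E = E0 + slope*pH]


Apply the Pourbaix line equation: E = E0 + slope*pH
E = 0.261 + (-0.0546)*12.5 = 0.261 + (-0.6825) = -0.4215 V
Rounded to 3 decimal places: E = -0.422 V

-0.422 V


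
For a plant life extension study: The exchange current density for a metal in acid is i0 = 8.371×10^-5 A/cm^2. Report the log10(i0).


i0 = 8.371×10^-5 A/cm^2
log10(i0) = -4.077

-4.077


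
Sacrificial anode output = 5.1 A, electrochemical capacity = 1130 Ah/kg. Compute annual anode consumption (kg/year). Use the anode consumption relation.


Annual consumption = current * hours per year / capacity
Rate = 5.1 * 8760 / 1130 = 39.5 kg/year

39.5 kg/year


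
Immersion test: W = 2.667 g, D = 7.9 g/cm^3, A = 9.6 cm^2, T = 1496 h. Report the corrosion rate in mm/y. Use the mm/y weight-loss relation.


Apply the mm/y weight-loss relation: CR = 87600 * W / (D * A * T)
Numerator: 87600 * 2.667 = 233629.2
Denominator: 7.9 * 9.6 * 1496 = 113456.64
CR = 233629.2 / 113456.64 = 2.05919 mm/y

2.05919 mm/y


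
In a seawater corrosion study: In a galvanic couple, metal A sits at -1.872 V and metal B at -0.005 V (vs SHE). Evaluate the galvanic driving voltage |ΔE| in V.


Driving voltage is the absolute potential difference.
|ΔE| = |-1.872 − (-0.005)| = 1.867 V

1.867 V


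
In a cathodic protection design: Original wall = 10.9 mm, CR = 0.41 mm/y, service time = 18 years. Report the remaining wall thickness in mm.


Remaining wall = original − CR × time
t = 10.9 − 0.41*18 = 10.9 − 7.38 = 3.52 mm

3.52 mm


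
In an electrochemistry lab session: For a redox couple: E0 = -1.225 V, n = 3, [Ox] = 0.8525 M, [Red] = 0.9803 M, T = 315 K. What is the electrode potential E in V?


Apply the Nernst equation: E = E0 + (RT/nF)*ln([Ox]/[Red])
Step 1: RT/nF = 8.314*315/(3*96485) = 0.00904773 V
Step 2: [Ox]/[Red] = 0.8525/0.9803 = 0.869632
Step 3: ln(0.869632) = -0.139685
Step 4: correction = 0.00904773 * -0.139685 = -0.001 V
E = -1.225 + -0.001 = -1.226 V

-1.226 V


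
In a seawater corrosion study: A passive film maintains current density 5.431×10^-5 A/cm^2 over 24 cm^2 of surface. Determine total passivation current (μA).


I = i_pass * A, then convert A → μA (×10^6)
I = 5.431×10^-5 * 24 * 10^6 = 1303.44 μA

1303.44 μA


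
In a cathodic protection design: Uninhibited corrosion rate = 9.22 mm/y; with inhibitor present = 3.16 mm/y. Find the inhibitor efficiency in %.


Apply the inhibitor-efficiency definition: IE = (CR_blank − CR_inh)/CR_blank × 100
IE = (9.22 − 3.16) / 9.22 × 100
IE = 6.06 / 9.22 × 100 = 65.7 %

65.7 %


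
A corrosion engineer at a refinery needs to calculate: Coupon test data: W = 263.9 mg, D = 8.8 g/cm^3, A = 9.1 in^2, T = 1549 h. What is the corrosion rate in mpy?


Apply the mpy weight-loss relation: CR = 534 * W / (D * A * T)
Numerator: 534 * 263.9 = 140922.6
Denominator: 8.8 * 9.1 * 1549 = 124043.92
CR = 140922.6 / 124043.92 = 1.1361 mpy

1.1361 mpy


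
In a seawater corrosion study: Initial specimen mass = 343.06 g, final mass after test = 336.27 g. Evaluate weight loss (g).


Weight loss = initial − final
WL = 343.06 − 336.27 = 6.79 g

6.79 g


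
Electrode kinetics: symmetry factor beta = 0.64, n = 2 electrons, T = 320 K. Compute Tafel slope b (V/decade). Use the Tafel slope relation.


Apply the Tafel slope relation: b = 2.303*R*T/(beta*n*F)
Numerator: 2.303 * 8.314 * 320 = 6127.09
Denominator: 0.64 * 2 * 96485 = 123500.8
b = 6127.09 / 123500.8 = 0.0496 V/decade

0.0496 V/decade


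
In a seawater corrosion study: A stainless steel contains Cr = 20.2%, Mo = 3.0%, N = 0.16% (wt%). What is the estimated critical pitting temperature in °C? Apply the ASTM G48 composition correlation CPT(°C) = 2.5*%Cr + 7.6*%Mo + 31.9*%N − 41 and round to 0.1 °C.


Apply the ASTM G48 empirical CPT estimate: CPT(°C) = 2.5*%Cr + 7.6*%Mo + 31.9*%N − 41
2.5*20.2 = 50.5; 7.6*3.0 = 22.8; 31.9*0.16 = 5.104
CPT = 50.5 + 22.8 + 5.104 − 41 = 37.404 °C
Rounded to 0.1 °C: CPT ≈ 37.4 °C

37.4 °C


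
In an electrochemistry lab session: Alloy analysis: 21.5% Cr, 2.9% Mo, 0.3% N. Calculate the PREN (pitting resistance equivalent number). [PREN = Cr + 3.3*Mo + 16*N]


Apply the PREN formula: PREN = Cr + 3.3*Mo + 16*N
PREN = 21.5 + 3.3*2.9 + 16*0.3
PREN = 21.5 + 9.57 + 4.8 = 35.87

35.87


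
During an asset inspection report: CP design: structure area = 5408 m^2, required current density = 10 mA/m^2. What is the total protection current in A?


I = area * current density, then convert mA → A (÷1000)
I = 5408 * 10 / 1000 = 54.08 A

54.08 A


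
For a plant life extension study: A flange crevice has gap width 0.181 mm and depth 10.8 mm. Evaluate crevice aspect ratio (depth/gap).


Aspect ratio = depth / gap
Ratio = 10.8 / 0.181 = 59.7

59.7


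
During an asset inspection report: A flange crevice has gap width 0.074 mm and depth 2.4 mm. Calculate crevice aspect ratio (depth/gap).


Aspect ratio = depth / gap
Ratio = 2.4 / 0.074 = 32.4

32.4


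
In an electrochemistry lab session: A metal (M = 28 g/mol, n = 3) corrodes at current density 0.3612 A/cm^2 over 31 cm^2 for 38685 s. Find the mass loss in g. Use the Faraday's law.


Apply Faraday's law: m = i*A*t*M / (n*F)
Total charge passed Q = i*A*t = 0.3612*31*38685 = 433163.682 C
m = Q*M/(n*F) = 433163.682*28/(3*96485) = 41.901 g

41.901 g


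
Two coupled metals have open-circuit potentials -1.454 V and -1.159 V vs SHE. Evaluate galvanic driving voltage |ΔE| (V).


Driving voltage is the absolute potential difference.
|ΔE| = |-1.454 − (-1.159)| = 0.295 V

0.295 V


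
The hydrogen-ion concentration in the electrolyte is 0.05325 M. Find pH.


pH = −log10[H+]
pH = −log10(0.05325) = 1.27

1.27


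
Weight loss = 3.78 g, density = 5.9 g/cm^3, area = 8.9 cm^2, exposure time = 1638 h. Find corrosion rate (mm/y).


Apply the mm/y weight-loss relation: CR = 87600 * W / (D * A * T)
Numerator: 87600 * 3.78 = 331128.0
Denominator: 5.9 * 8.9 * 1638 = 86011.38
CR = 331128.0 / 86011.38 = 3.84982 mm/y

3.84982 mm/y


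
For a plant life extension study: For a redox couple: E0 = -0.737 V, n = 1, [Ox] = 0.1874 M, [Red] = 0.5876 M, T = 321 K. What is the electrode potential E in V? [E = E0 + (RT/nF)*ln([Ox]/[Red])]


Apply the Nernst equation: E = E0 + (RT/nF)*ln([Ox]/[Red])
Step 1: RT/nF = 8.314*321/(1*96485) = 0.0276602 V
Step 2: [Ox]/[Red] = 0.1874/0.5876 = 0.318924
Step 3: ln(0.318924) = -1.142802
Step 4: correction = 0.0276602 * -1.142802 = -0.032 V
E = -0.737 + -0.032 = -0.769 V

-0.769 V


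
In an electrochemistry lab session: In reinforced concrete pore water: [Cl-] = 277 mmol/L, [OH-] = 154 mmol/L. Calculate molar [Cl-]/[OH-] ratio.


Threshold parameter = [Cl-] / [OH-] (molar basis; both in mmol/L, so units cancel)
Ratio = 277 / 154 = 1.8

1.8


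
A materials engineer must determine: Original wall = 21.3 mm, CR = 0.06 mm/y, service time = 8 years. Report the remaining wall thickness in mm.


Remaining wall = original − CR × time
t = 21.3 − 0.06*8 = 21.3 − 0.48 = 20.82 mm

20.82 mm


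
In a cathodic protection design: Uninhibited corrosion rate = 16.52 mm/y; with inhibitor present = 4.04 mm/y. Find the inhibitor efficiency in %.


Apply the inhibitor-efficiency definition: IE = (CR_blank − CR_inh)/CR_blank × 100
IE = (16.52 − 4.04) / 16.52 × 100
IE = 12.48 / 16.52 × 100 = 75.5 %

75.5 %


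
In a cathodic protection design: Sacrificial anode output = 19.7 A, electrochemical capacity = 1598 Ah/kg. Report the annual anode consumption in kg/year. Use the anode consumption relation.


Annual consumption = current * hours per year / capacity
Rate = 19.7 * 8760 / 1598 = 108.0 kg/year

108.0 kg/year


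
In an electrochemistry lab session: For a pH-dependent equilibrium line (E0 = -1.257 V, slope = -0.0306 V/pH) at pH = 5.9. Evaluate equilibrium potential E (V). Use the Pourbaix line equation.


Apply the Pourbaix line equation: E = E0 + slope*pH
E = -1.257 + (-0.0306)*5.9 = -1.257 + (-0.18054) = -1.43754 V
Rounded to 4 decimal places: E = -1.4375 V

-1.4375 V


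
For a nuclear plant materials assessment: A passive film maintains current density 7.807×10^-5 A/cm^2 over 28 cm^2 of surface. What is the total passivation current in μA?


I = i_pass * A, then convert A → μA (×10^6)
I = 7.807×10^-5 * 28 * 10^6 = 2185.96 μA

2185.96 μA


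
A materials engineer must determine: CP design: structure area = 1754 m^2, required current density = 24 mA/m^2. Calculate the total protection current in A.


I = area * current density, then convert mA → A (÷1000)
I = 1754 * 24 / 1000 = 42.1 A

42.1 A


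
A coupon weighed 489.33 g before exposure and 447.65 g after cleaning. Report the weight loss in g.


Weight loss = initial − final
WL = 489.33 − 447.65 = 41.68 g

41.68 g


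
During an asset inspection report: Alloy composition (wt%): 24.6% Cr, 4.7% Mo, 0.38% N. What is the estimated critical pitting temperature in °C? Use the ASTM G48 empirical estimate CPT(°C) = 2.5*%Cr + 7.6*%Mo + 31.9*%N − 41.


Apply the ASTM G48 empirical CPT estimate: CPT(°C) = 2.5*%Cr + 7.6*%Mo + 31.9*%N − 41
2.5*24.6 = 61.5; 7.6*4.7 = 35.72; 31.9*0.38 = 12.122
CPT = 61.5 + 35.72 + 12.122 − 41 = 68.342 °C
Rounded to 0.1 °C: CPT ≈ 68.3 °C

68.3 °C


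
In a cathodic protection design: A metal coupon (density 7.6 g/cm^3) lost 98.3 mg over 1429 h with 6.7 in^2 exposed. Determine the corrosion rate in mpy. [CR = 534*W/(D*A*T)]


Apply the mpy weight-loss relation: CR = 534 * W / (D * A * T)
Numerator: 534 * 98.3 = 52492.2
Denominator: 7.6 * 6.7 * 1429 = 72764.68
CR = 52492.2 / 72764.68 = 0.7214 mpy

0.7214 mpy


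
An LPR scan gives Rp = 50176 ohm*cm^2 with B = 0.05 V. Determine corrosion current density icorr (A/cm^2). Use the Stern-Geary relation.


Apply the Stern-Geary relation: icorr = B / Rp
icorr = 0.05 / 50176 = 9.965×10^-7 A/cm^2

9.965×10^-7 A/cm^2


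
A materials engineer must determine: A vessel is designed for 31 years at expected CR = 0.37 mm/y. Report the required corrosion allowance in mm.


Corrosion allowance = CR × design life
CA = 0.37 * 31 = 11.47 mm

11.47 mm


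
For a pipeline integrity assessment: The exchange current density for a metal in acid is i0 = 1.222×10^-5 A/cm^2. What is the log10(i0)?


i0 = 1.222×10^-5 A/cm^2
log10(i0) = -4.913

-4.913


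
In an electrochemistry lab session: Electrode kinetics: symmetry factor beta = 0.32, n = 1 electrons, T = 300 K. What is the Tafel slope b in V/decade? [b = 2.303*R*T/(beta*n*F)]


Apply the Tafel slope relation: b = 2.303*R*T/(beta*n*F)
Numerator: 2.303 * 8.314 * 300 = 5744.14
Denominator: 0.32 * 1 * 96485 = 30875.2
b = 5744.14 / 30875.2 = 0.186 V/decade

0.186 V/decade


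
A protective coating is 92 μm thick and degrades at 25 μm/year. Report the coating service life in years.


Service life = thickness / degradation rate
Life = 92 / 25 = 3.7 years

3.7 years


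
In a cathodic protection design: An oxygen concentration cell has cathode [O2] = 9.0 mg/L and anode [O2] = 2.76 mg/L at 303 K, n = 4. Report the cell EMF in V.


Apply the Nernst concentration-cell relation: E = (RT/nF)*ln(C_cathode/C_anode)
RT/nF = 8.314*303/(4*96485) = 0.00652729 V
ln(9.0/2.76) = 1.18199
E = 0.00652729 * 1.18199 = 0.00772 V

0.00772 V


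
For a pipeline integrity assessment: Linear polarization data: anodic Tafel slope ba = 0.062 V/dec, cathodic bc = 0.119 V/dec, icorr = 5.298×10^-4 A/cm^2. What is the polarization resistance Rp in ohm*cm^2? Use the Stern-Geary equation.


Apply the Stern-Geary equation: Rp = ba*bc / (2.303*icorr*(ba+bc))
ba*bc = 0.062*0.119 = 0.007378
ba+bc = 0.181; 2.303*icorr*(ba+bc) = 2.303*5.298×10^-4*0.181 = 2.2084342×10^-4
Rp = 0.007378 / 2.2084342×10^-4 = 33.4 ohm*cm^2

33.4 ohm*cm^2


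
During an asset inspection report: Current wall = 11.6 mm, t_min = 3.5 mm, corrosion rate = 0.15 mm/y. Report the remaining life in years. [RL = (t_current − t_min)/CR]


Apply the remaining-life relation: RL = (t_current − t_min) / CR
RL = (11.6 − 3.5) / 0.15 = 8.1 / 0.15 = 54.0 years

54.0 years


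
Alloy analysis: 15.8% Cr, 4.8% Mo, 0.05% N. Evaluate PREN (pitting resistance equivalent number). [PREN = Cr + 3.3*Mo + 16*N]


Apply the PREN formula: PREN = Cr + 3.3*Mo + 16*N
PREN = 15.8 + 3.3*4.8 + 16*0.05
PREN = 15.8 + 15.84 + 0.8 = 32.44

32.44


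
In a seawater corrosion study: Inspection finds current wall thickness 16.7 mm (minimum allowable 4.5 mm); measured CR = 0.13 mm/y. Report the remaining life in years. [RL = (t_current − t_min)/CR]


Apply the remaining-life relation: RL = (t_current − t_min) / CR
RL = (16.7 − 4.5) / 0.13 = 12.2 / 0.13 = 93.8 years

93.8 years


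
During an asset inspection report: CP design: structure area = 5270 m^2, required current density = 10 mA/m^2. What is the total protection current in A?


I = area * current density, then convert mA → A (÷1000)
I = 5270 * 10 / 1000 = 52.7 A

52.7 A


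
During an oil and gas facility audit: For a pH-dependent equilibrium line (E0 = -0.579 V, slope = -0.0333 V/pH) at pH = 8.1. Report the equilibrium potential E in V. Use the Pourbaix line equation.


Apply the Pourbaix line equation: E = E0 + slope*pH
E = -0.579 + (-0.0333)*8.1 = -0.579 + (-0.26973) = -0.84873 V
Rounded to 3 decimal places: E = -0.849 V

-0.849 V


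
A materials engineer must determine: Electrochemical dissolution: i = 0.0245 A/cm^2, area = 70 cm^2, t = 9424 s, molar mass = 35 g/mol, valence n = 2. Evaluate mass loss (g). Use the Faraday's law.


Apply Faraday's law: m = i*A*t*M / (n*F)
Total charge passed Q = i*A*t = 0.0245*70*9424 = 16162.16 C
m = Q*M/(n*F) = 16162.16*35/(2*96485) = 2.93142 g

2.93142 g


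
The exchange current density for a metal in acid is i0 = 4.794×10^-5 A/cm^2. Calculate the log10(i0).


i0 = 4.794×10^-5 A/cm^2
log10(i0) = -4.319

-4.319


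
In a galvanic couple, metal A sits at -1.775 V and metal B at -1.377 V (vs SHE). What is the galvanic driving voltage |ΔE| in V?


Driving voltage is the absolute potential difference.
|ΔE| = |-1.775 − (-1.377)| = 0.398 V

0.398 V


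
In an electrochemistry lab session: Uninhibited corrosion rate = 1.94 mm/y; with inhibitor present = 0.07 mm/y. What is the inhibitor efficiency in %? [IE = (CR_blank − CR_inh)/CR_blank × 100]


Apply the inhibitor-efficiency definition: IE = (CR_blank − CR_inh)/CR_blank × 100
IE = (1.94 − 0.07) / 1.94 × 100
IE = 1.87 / 1.94 × 100 = 96.4 %

96.4 %


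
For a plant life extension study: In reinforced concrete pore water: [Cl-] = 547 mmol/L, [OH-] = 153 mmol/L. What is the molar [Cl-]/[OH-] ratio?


Threshold parameter = [Cl-] / [OH-] (molar basis; both in mmol/L, so units cancel)
Ratio = 547 / 153 = 3.58

3.58


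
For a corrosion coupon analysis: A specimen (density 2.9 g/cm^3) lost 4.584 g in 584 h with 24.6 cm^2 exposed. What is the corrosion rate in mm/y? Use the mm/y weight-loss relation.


Apply the mm/y weight-loss relation: CR = 87600 * W / (D * A * T)
Numerator: 87600 * 4.584 = 401558.4
Denominator: 2.9 * 24.6 * 584 = 41662.56
CR = 401558.4 / 41662.56 = 9.63835 mm/y

9.63835 mm/y


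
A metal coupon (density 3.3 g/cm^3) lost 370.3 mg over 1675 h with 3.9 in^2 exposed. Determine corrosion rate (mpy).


Apply the mpy weight-loss relation: CR = 534 * W / (D * A * T)
Numerator: 534 * 370.3 = 197740.2
Denominator: 3.3 * 3.9 * 1675 = 21557.25
CR = 197740.2 / 21557.25 = 9.17279 mpy

9.17279 mpy


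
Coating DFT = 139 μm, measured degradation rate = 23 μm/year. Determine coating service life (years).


Service life = thickness / degradation rate
Life = 139 / 23 = 6.0 years

6.0 years


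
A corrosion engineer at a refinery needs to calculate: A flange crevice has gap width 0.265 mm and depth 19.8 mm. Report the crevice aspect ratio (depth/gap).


Aspect ratio = depth / gap
Ratio = 19.8 / 0.265 = 74.7

74.7


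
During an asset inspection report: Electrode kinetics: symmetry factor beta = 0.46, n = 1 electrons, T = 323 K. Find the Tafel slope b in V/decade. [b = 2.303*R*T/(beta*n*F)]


Apply the Tafel slope relation: b = 2.303*R*T/(beta*n*F)
Numerator: 2.303 * 8.314 * 323 = 6184.53
Denominator: 0.46 * 1 * 96485 = 44383.1
b = 6184.53 / 44383.1 = 0.139 V/decade

0.139 V/decade


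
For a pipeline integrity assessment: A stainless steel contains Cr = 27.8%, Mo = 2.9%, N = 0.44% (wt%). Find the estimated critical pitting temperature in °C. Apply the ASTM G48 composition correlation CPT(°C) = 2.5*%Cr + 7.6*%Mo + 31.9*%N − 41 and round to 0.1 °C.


Apply the ASTM G48 empirical CPT estimate: CPT(°C) = 2.5*%Cr + 7.6*%Mo + 31.9*%N − 41
2.5*27.8 = 69.5; 7.6*2.9 = 22.04; 31.9*0.44 = 14.036
CPT = 69.5 + 22.04 + 14.036 − 41 = 64.576 °C
Rounded to 0.1 °C: CPT ≈ 64.6 °C

64.6 °C


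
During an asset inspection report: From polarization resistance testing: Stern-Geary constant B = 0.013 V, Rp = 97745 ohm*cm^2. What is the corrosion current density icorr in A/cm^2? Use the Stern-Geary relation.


Apply the Stern-Geary relation: icorr = B / Rp
icorr = 0.013 / 97745 = 1.33×10^-7 A/cm^2

1.33×10^-7 A/cm^2


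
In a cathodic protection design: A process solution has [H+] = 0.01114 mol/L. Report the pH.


pH = −log10[H+]
pH = −log10(0.01114) = 1.95

1.95


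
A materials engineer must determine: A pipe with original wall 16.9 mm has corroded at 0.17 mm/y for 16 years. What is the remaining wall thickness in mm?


Remaining wall = original − CR × time
t = 16.9 − 0.17*16 = 16.9 − 2.72 = 14.18 mm

14.18 mm


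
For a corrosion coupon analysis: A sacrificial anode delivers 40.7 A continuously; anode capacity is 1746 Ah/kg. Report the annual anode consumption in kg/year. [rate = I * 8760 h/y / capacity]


Annual consumption = current * hours per year / capacity
Rate = 40.7 * 8760 / 1746 = 204.2 kg/year

204.2 kg/year


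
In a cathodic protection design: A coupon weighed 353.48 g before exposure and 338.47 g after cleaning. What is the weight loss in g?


Weight loss = initial − final
WL = 353.48 − 338.47 = 15.01 g

15.01 g


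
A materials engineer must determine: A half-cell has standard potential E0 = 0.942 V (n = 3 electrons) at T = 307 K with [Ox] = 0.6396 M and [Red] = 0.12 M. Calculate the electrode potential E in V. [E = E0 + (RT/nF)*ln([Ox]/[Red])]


Apply the Nernst equation: E = E0 + (RT/nF)*ln([Ox]/[Red])
Step 1: RT/nF = 8.314*307/(3*96485) = 0.00881794 V
Step 2: [Ox]/[Red] = 0.6396/0.12 = 5.33
Step 3: ln(5.33) = 1.673351
Step 4: correction = 0.00881794 * 1.673351 = 0.0148 V
E = 0.942 + 0.0148 = 0.9568 V

0.9568 V


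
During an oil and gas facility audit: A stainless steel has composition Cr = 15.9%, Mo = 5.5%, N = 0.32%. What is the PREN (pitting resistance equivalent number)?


Apply the PREN formula: PREN = Cr + 3.3*Mo + 16*N
PREN = 15.9 + 3.3*5.5 + 16*0.32
PREN = 15.9 + 18.15 + 5.12 = 39.17

39.17


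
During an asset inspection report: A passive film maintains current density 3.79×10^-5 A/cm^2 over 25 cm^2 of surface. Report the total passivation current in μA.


I = i_pass * A, then convert A → μA (×10^6)
I = 3.79×10^-5 * 25 * 10^6 = 947.5 μA

947.5 μA


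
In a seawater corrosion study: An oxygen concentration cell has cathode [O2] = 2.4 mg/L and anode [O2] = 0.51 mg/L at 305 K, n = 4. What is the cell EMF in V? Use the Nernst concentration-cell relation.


Apply the Nernst concentration-cell relation: E = (RT/nF)*ln(C_cathode/C_anode)
RT/nF = 8.314*305/(4*96485) = 0.00657037 V
ln(2.4/0.51) = 1.54881
E = 0.00657037 * 1.54881 = 0.01018 V

0.01018 V
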